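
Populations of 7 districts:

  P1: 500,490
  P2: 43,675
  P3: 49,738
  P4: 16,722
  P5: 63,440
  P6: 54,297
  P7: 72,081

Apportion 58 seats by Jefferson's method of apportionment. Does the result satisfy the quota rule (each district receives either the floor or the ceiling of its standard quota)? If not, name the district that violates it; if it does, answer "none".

Standard quotas: P1 36.265, P2 3.165, P3 3.604, P4 1.212, P5 4.597, P6 3.934, P7 5.223.
Jefferson allocation: P1 38, P2 3, P3 3, P4 1, P5 4, P6 4, P7 5.
P1 has quota 36.265 (lower 36, upper 37) but receives 38 — outside the quota interval.

P1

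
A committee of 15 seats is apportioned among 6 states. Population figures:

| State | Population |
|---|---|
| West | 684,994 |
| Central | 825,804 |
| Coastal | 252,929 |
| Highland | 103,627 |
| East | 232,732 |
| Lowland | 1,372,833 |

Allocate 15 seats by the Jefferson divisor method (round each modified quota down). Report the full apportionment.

Standard divisor 3472919/15 ≈ 231527.933; standard quotas: West 2.959, Central 3.567, Coastal 1.092, Highland 0.448, East 1.005, Lowland 5.929.
Rounding down gives 2, 3, 1, 0, 1, 5 = 12 seats, so the divisor must be adjusted.
With modified divisor 201300: modified quotas West 3.403, Central 4.102, Coastal 1.256, Highland 0.515, East 1.156, Lowland 6.820.
Rounding down: West 3, Central 4, Coastal 1, Highland 0, East 1, Lowland 6 (total 15).

West 3, Central 4, Coastal 1, Highland 0, East 1, Lowland 6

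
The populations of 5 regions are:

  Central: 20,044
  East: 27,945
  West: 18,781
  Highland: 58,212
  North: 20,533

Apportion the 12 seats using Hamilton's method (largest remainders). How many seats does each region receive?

Central: 2, East: 2, West: 1, Highland: 5, North: 2

The standard divisor is 145515/12 ≈ 12126.25.
Standard quotas: Central 1.6529, East 2.3045, West 1.5488, Highland 4.8005, North 1.6933.
Lower quotas: Central 1, East 2, West 1, Highland 4, North 1 (sum 9, leaving 3 seats).
Remainders in descending order: Highland 0.8005, North 0.6933, Central 0.6529, West 0.5488, East 0.3045.
The surplus seats go to Highland, North, Central.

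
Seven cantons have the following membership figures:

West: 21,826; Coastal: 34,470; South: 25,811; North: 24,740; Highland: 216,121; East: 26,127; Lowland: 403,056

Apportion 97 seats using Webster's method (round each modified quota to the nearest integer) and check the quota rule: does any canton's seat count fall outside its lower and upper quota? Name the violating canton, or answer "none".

Standard quotas: West 2.815, Coastal 4.445, South 3.329, North 3.191, Highland 27.872, East 3.369, Lowland 51.979.
Webster allocation: West 3, Coastal 4, South 3, North 3, Highland 28, East 3, Lowland 53.
Lowland has quota 51.979 (lower 51, upper 52) but receives 53 — outside the quota interval.

Lowland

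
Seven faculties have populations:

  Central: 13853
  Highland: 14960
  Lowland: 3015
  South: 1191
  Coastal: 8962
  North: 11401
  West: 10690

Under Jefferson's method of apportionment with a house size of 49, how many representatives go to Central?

Standard divisor 64072/49 ≈ 1307.592; standard quotas: Central 10.594, Highland 11.441, Lowland 2.306, South 0.911, Coastal 6.854, North 8.719, West 8.175.
Rounding down gives 10, 11, 2, 0, 6, 8, 8 = 45 seats, so the divisor must be adjusted.
With modified divisor 1220: modified quotas Central 11.355, Highland 12.262, Lowland 2.471, South 0.976, Coastal 7.346, North 9.345, West 8.762.
Rounding down: Central 11, Highland 12, Lowland 2, South 0, Coastal 7, North 9, West 8 (total 49).
Central receives 11.

11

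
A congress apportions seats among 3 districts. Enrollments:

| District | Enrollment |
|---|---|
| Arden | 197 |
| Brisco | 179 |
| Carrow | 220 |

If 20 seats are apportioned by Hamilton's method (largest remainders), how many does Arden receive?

Standard divisor: 596 ÷ 20 ≈ 29.8.
Standard quotas: Arden 6.611, Brisco 6.007, Carrow 7.383.
Lower quotas: Arden 6, Brisco 6, Carrow 7 (sum 19, leaving 1 seat).
Remainders in descending order: Arden 0.611, Carrow 0.383, Brisco 0.007.
Largest remainder: Arden receives the extra seat.
Arden receives 7.

7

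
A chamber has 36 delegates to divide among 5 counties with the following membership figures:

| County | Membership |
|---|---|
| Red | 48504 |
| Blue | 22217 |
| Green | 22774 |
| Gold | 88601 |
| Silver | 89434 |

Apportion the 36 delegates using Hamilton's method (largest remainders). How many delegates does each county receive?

The standard divisor is 271530/36 ≈ 7542.5.
Standard quotas: Red 6.4308, Blue 2.9456, Green 3.0194, Gold 11.7469, Silver 11.8573.
Lower quotas: Red 6, Blue 2, Green 3, Gold 11, Silver 11 (sum 33, leaving 3 seats).
Remainders in descending order: Blue 0.9456, Silver 0.8573, Gold 0.7469, Red 0.4308, Green 0.0194.
The surplus seats go to Blue, Silver, Gold.

Red 6; Blue 3; Green 3; Gold 12; Silver 12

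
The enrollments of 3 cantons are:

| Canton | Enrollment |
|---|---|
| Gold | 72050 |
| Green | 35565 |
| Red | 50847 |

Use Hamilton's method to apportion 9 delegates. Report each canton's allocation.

Total 158462; standard divisor 158462/9 ≈ 17606.889.
Standard quotas: Gold 4.0921, Green 2.0199, Red 2.8879.
Lower quotas: Gold 4, Green 2, Red 2 (sum 8, leaving 1 seat).
Remainders in descending order: Red 0.8879, Gold 0.0921, Green 0.0199.
Largest remainder: Red receives the extra seat.

Gold=4, Green=2, Red=3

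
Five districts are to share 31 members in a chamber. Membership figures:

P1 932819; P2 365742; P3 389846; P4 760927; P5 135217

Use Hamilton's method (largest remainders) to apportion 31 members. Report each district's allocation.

P1=11, P2=4, P3=5, P4=9, P5=2

The standard divisor is 2584551/31 ≈ 83372.613.
Standard quotas: P1 11.1886, P2 4.3868, P3 4.6759, P4 9.1268, P5 1.6218.
Lower quotas: P1 11, P2 4, P3 4, P4 9, P5 1 (sum 29, leaving 2 seats).
Remainders in descending order: P3 0.6759, P5 0.6218, P2 0.3868, P1 0.1886, P4 0.1268.
The surplus seats go to P3, P5.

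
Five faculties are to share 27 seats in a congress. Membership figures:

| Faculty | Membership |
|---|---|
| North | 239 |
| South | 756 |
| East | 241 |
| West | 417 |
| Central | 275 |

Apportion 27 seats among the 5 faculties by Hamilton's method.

North: 3; South: 11; East: 3; West: 6; Central: 4

Standard divisor: 1928 ÷ 27 ≈ 71.407.
Standard quotas: North 3.347, South 10.587, East 3.375, West 5.840, Central 3.851.
Lower quotas: North 3, South 10, East 3, West 5, Central 3 (sum 24, leaving 3 seats).
Remainders in descending order: Central 0.851, West 0.840, South 0.587, East 0.375, North 0.347.
The surplus seats go to Central, West, South.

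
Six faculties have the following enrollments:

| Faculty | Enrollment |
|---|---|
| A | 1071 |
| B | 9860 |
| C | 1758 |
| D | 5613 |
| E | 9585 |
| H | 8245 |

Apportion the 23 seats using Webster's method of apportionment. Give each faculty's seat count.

Standard divisor 36132/23 ≈ 1570.957; standard quotas: A 0.682, B 6.276, C 1.119, D 3.573, E 6.101, H 5.248.
Rounding to the nearest integer gives A 1, B 6, C 1, D 4, E 6, H 5 — total 23, matching the house size, so no adjustment is needed.

A 1; B 6; C 1; D 4; E 6; H 5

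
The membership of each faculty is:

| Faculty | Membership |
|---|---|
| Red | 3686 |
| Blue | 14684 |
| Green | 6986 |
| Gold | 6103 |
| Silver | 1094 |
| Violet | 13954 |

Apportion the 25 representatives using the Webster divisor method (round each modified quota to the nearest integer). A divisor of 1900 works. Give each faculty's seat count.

With modified divisor 1900: modified quotas Red 1.940, Blue 7.728, Green 3.677, Gold 3.212, Silver 0.576, Violet 7.344.
Rounding to the nearest integer: Red 2, Blue 8, Green 4, Gold 3, Silver 1, Violet 7 (total 25).

Red=2, Blue=8, Green=4, Gold=3, Silver=1, Violet=7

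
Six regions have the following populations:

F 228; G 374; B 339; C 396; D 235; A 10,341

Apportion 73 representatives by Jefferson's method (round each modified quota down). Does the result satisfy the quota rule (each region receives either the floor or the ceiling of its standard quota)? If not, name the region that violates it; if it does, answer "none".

A

Standard quotas: F 1.397, G 2.292, B 2.077, C 2.427, D 1.440, A 63.367.
Jefferson allocation: F 1, G 2, B 2, C 2, D 1, A 65.
A has quota 63.367 (lower 63, upper 64) but receives 65 — outside the quota interval.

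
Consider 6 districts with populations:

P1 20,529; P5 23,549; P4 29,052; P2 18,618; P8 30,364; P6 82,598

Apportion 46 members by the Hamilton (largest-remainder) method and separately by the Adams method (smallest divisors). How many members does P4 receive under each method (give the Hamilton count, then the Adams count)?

6 and 7

Hamilton: P1 5, P5 5, P4 6, P2 4, P8 7, P6 19.
Adams: P1 5, P5 5, P4 7, P2 4, P8 7, P6 18.
P4 gets 6 under Hamilton and 7 under Adams.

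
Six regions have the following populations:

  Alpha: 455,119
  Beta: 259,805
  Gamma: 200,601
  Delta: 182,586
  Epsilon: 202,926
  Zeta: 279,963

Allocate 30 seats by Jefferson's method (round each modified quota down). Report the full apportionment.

Alpha 9, Beta 5, Gamma 4, Delta 3, Epsilon 4, Zeta 5

Standard divisor 1581000/30 ≈ 52700; standard quotas: Alpha 8.636, Beta 4.930, Gamma 3.806, Delta 3.465, Epsilon 3.851, Zeta 5.312.
Rounding down gives 8, 4, 3, 3, 3, 5 = 26 seats, so the divisor must be adjusted.
With modified divisor 48400: modified quotas Alpha 9.403, Beta 5.368, Gamma 4.145, Delta 3.772, Epsilon 4.193, Zeta 5.784.
Rounding down: Alpha 9, Beta 5, Gamma 4, Delta 3, Epsilon 4, Zeta 5 (total 30).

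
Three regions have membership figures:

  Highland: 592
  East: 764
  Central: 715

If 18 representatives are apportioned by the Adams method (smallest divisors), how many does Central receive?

6

Standard divisor 2071/18 ≈ 115.056; standard quotas: Highland 5.145, East 6.640, Central 6.214.
Rounding up gives 6, 7, 7 = 20 seats, so the divisor must be adjusted.
With modified divisor 120: modified quotas Highland 4.933, East 6.367, Central 5.958.
Rounding up: Highland 5, East 7, Central 6 (total 18).
Central receives 6.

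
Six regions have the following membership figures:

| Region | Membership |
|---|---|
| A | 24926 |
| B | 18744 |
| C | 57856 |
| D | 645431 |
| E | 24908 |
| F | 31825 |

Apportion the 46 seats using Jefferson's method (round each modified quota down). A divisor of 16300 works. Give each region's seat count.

With modified divisor 16300: modified quotas A 1.529, B 1.150, C 3.549, D 39.597, E 1.528, F 1.952.
Rounding down: A 1, B 1, C 3, D 39, E 1, F 1 (total 46).

A 1; B 1; C 3; D 39; E 1; F 1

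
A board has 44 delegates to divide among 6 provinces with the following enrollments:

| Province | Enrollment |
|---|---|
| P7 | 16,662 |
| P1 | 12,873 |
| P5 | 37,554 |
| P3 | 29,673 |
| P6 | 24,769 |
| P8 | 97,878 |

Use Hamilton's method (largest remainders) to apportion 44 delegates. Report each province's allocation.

P7 3, P1 3, P5 7, P3 6, P6 5, P8 20

The standard divisor is 219409/44 ≈ 4986.568.
Standard quotas: P7 3.3414, P1 2.5815, P5 7.5310, P3 5.9506, P6 4.9671, P8 19.6283.
Lower quotas: P7 3, P1 2, P5 7, P3 5, P6 4, P8 19 (sum 40, leaving 4 seats).
Remainders in descending order: P6 0.9671, P3 0.9506, P8 0.6283, P1 0.5815, P5 0.5310, P7 0.3414.
The surplus seats go to P6, P3, P8, P1.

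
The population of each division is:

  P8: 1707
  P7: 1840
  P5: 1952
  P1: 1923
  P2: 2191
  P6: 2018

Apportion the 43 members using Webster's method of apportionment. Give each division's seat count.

Standard divisor 11631/43 ≈ 270.488; standard quotas: P8 6.311, P7 6.803, P5 7.217, P1 7.109, P2 8.100, P6 7.461.
Rounding to the nearest integer gives 6, 7, 7, 7, 8, 7 = 42 seats, so the divisor must be adjusted.
With modified divisor 266: modified quotas P8 6.417, P7 6.917, P5 7.338, P1 7.229, P2 8.237, P6 7.586.
Rounding to the nearest integer: P8 6, P7 7, P5 7, P1 7, P2 8, P6 8 (total 43).

P8 6, P7 7, P5 7, P1 7, P2 8, P6 8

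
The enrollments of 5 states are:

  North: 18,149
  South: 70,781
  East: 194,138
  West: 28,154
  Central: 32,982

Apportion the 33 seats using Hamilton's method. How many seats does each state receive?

Standard divisor: 344204 ÷ 33 ≈ 10430.424.
Standard quotas: North 1.7400, South 6.7860, East 18.6127, West 2.6992, Central 3.1621.
Lower quotas: North 1, South 6, East 18, West 2, Central 3 (sum 30, leaving 3 seats).
Remainders in descending order: South 0.7860, North 0.7400, West 0.6992, East 0.6127, Central 0.1621.
The surplus seats go to South, North, West.

North 2, South 7, East 18, West 3, Central 3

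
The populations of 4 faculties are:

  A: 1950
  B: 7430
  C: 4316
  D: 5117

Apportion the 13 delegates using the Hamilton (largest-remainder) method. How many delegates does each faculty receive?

Standard divisor: 18813 ÷ 13 ≈ 1447.154.
Standard quotas: A 1.3475, B 5.1342, C 2.9824, D 3.5359.
Lower quotas: A 1, B 5, C 2, D 3 (sum 11, leaving 2 seats).
Remainders in descending order: C 0.9824, D 0.5359, A 0.3475, B 0.1342.
Largest remainders: C, D receive the extra seats.

A 1, B 5, C 3, D 4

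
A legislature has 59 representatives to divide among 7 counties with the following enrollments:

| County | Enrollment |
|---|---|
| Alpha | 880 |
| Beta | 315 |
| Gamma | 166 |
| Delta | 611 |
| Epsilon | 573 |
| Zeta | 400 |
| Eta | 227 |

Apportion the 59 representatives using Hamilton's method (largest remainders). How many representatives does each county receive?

Alpha 16, Beta 6, Gamma 3, Delta 11, Epsilon 11, Zeta 8, Eta 4

The standard divisor is 3172/59 ≈ 53.763.
Standard quotas: Alpha 16.368, Beta 5.859, Gamma 3.088, Delta 11.365, Epsilon 10.658, Zeta 7.440, Eta 4.222.
Lower quotas: Alpha 16, Beta 5, Gamma 3, Delta 11, Epsilon 10, Zeta 7, Eta 4 (sum 56, leaving 3 seats).
Remainders in descending order: Beta 0.859, Epsilon 0.658, Zeta 0.440, Alpha 0.368, Delta 0.365, Eta 0.222, Gamma 0.088.
The surplus seats go to Beta, Epsilon, Zeta.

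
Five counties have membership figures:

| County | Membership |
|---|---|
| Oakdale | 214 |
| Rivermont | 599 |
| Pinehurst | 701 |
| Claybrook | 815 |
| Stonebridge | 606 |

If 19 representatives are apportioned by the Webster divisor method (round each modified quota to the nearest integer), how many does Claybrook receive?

Standard divisor 2935/19 ≈ 154.474; standard quotas: Oakdale 1.385, Rivermont 3.878, Pinehurst 4.538, Claybrook 5.276, Stonebridge 3.923.
Rounding to the nearest integer gives Oakdale 1, Rivermont 4, Pinehurst 5, Claybrook 5, Stonebridge 4 — total 19, matching the house size, so no adjustment is needed.
Claybrook receives 5.

5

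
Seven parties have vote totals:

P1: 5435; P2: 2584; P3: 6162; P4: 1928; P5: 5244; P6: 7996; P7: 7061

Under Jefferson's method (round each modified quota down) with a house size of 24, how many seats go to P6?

6

Standard divisor 36410/24 ≈ 1517.083; standard quotas: P1 3.583, P2 1.703, P3 4.062, P4 1.271, P5 3.457, P6 5.271, P7 4.654.
Rounding down gives 3, 1, 4, 1, 3, 5, 4 = 21 seats, so the divisor must be adjusted.
With modified divisor 1320: modified quotas P1 4.117, P2 1.958, P3 4.668, P4 1.461, P5 3.973, P6 6.058, P7 5.349.
Rounding down: P1 4, P2 1, P3 4, P4 1, P5 3, P6 6, P7 5 (total 24).
P6 receives 6.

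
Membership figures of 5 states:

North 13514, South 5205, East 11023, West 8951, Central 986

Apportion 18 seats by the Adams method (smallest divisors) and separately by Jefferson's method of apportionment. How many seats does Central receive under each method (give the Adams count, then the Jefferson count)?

Adams: North 6, South 2, East 5, West 4, Central 1.
Jefferson: North 7, South 2, East 5, West 4, Central 0.
Central gets 1 under Adams and 0 under Jefferson.

1 and 0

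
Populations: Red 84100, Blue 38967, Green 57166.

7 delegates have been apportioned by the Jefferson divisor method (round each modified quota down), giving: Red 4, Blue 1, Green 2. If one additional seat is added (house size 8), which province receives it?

Priority for the next seat is population ÷ (current seats + 1).
Priorities: Red 16820.000, Blue 19483.500, Green 19055.333.
Highest priority: Blue.

Blue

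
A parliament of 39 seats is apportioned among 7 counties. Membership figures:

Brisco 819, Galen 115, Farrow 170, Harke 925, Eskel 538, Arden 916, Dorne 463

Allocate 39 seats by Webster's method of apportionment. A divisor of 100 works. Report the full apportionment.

With modified divisor 100: modified quotas Brisco 8.190, Galen 1.150, Farrow 1.700, Harke 9.250, Eskel 5.380, Arden 9.160, Dorne 4.630.
Rounding to the nearest integer: Brisco 8, Galen 1, Farrow 2, Harke 9, Eskel 5, Arden 9, Dorne 5 (total 39).

Brisco 8; Galen 1; Farrow 2; Harke 9; Eskel 5; Arden 9; Dorne 5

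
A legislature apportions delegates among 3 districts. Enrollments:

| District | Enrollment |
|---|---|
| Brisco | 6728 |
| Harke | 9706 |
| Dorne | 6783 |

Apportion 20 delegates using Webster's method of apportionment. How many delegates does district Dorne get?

6

Standard divisor 23217/20 ≈ 1160.85; standard quotas: Brisco 5.796, Harke 8.361, Dorne 5.843.
Rounding to the nearest integer gives Brisco 6, Harke 8, Dorne 6 — total 20, matching the house size, so no adjustment is needed.
Dorne receives 6.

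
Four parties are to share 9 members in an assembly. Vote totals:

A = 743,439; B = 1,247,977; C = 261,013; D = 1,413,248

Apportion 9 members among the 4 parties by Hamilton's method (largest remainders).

A=2; B=3; C=1; D=3

Standard divisor: 3665677 ÷ 9 ≈ 407297.444.
Standard quotas: A 1.8253, B 3.0640, C 0.6408, D 3.4698.
Lower quotas: A 1, B 3, C 0, D 3 (sum 7, leaving 2 seats).
Remainders in descending order: A 0.8253, C 0.6408, D 0.4698, B 0.0640.
Largest remainders: A, C receive the extra seats.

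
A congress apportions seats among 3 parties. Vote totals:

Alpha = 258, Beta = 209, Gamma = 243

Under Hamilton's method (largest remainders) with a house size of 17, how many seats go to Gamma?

6

Total 710; standard divisor 710/17 ≈ 41.765.
Standard quotas: Alpha 6.177, Beta 5.004, Gamma 5.818.
Lower quotas: Alpha 6, Beta 5, Gamma 5 (sum 16, leaving 1 seat).
Remainders in descending order: Gamma 0.818, Alpha 0.177, Beta 0.004.
Largest remainder: Gamma receives the extra seat.
Gamma receives 6.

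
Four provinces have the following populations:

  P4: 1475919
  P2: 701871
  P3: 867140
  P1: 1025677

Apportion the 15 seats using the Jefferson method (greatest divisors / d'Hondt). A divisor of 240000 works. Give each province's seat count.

P4=6, P2=2, P3=3, P1=4

With modified divisor 240000: modified quotas P4 6.150, P2 2.924, P3 3.613, P1 4.274.
Rounding down: P4 6, P2 2, P3 3, P1 4 (total 15).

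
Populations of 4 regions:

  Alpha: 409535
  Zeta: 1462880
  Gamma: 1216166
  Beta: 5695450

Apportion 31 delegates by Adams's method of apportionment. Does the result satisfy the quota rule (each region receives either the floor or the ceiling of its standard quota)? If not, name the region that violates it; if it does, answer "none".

Standard quotas: Alpha 1.445, Zeta 5.163, Gamma 4.292, Beta 20.100.
Adams allocation: Alpha 2, Zeta 5, Gamma 5, Beta 19.
Beta has quota 20.100 (lower 20, upper 21) but receives 19 — outside the quota interval.

Beta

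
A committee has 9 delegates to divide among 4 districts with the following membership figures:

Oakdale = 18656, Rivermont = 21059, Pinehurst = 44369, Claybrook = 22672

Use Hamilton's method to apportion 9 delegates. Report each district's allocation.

Standard divisor: 106756 ÷ 9 ≈ 11861.778.
Standard quotas: Oakdale 1.5728, Rivermont 1.7754, Pinehurst 3.7405, Claybrook 1.9113.
Lower quotas: Oakdale 1, Rivermont 1, Pinehurst 3, Claybrook 1 (sum 6, leaving 3 seats).
Remainders in descending order: Claybrook 0.9113, Rivermont 0.7754, Pinehurst 0.7405, Oakdale 0.5728.
The surplus seats go to Claybrook, Rivermont, Pinehurst.

Oakdale 1; Rivermont 2; Pinehurst 4; Claybrook 2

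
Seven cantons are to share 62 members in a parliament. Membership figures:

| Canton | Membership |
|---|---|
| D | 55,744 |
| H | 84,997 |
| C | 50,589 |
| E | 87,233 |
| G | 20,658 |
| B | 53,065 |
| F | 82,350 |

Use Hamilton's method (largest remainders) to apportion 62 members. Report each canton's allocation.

D 8; H 12; C 7; E 12; G 3; B 8; F 12

Total 434636; standard divisor 434636/62 ≈ 7010.258.
Standard quotas: D 7.9518, H 12.1247, C 7.2164, E 12.4436, G 2.9468, B 7.5696, F 11.7471.
Lower quotas: D 7, H 12, C 7, E 12, G 2, B 7, F 11 (sum 58, leaving 4 seats).
Remainders in descending order: D 0.9518, G 0.9468, F 0.7471, B 0.5696, E 0.4436, C 0.2164, H 0.1247.
Largest remainders: D, G, F, B receive the extra seats.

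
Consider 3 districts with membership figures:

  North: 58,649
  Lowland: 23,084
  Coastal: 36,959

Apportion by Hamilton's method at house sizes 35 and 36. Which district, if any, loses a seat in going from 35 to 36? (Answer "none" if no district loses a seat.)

none

At 35 seats: North 17, Lowland 7, Coastal 11.
At 36 seats: North 18, Lowland 7, Coastal 11.
No district's allocation decreased.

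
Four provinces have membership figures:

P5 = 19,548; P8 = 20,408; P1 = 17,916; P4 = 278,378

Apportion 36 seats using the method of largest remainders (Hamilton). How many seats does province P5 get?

Standard divisor: 336250 ÷ 36 ≈ 9340.278.
Standard quotas: P5 2.0929, P8 2.1849, P1 1.9181, P4 29.8040.
Lower quotas: P5 2, P8 2, P1 1, P4 29 (sum 34, leaving 2 seats).
Remainders in descending order: P1 0.9181, P4 0.8040, P8 0.1849, P5 0.0929.
The surplus seats go to P1, P4.
P5 receives 2.

2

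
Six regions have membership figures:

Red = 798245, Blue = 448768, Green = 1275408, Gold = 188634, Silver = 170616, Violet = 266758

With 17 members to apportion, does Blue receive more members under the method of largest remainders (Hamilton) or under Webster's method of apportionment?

Hamilton: Red 4, Blue 2, Green 7, Gold 1, Silver 1, Violet 2.
Webster: Red 4, Blue 3, Green 7, Gold 1, Silver 1, Violet 1.
Blue gets 2 under Hamilton and 3 under Webster.

Webster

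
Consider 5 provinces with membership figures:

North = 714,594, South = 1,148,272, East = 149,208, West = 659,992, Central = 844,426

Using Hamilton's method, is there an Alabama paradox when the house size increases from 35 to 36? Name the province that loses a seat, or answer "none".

At 35 seats: North 7, South 11, East 2, West 7, Central 8.
At 36 seats: North 7, South 12, East 1, West 7, Central 9.
East drops from 2 to 1.

East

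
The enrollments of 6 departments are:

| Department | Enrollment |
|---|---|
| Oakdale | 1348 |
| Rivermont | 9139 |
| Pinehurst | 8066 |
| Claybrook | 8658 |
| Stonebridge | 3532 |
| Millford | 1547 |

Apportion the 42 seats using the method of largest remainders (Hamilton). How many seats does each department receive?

Oakdale 2, Rivermont 12, Pinehurst 10, Claybrook 11, Stonebridge 5, Millford 2

Standard divisor: 32290 ÷ 42 ≈ 768.81.
Standard quotas: Oakdale 1.7534, Rivermont 11.8872, Pinehurst 10.4915, Claybrook 11.2616, Stonebridge 4.5941, Millford 2.0122.
Lower quotas: Oakdale 1, Rivermont 11, Pinehurst 10, Claybrook 11, Stonebridge 4, Millford 2 (sum 39, leaving 3 seats).
Remainders in descending order: Rivermont 0.8872, Oakdale 0.7534, Stonebridge 0.5941, Pinehurst 0.4915, Claybrook 0.2616, Millford 0.0122.
Largest remainders: Rivermont, Oakdale, Stonebridge receive the extra seats.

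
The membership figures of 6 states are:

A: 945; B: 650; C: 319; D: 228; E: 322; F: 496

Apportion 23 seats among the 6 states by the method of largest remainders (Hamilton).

Total 2960; standard divisor 2960/23 ≈ 128.696.
Standard quotas: A 7.343, B 5.051, C 2.479, D 1.772, E 2.502, F 3.854.
Lower quotas: A 7, B 5, C 2, D 1, E 2, F 3 (sum 20, leaving 3 seats).
Remainders in descending order: F 0.854, D 0.772, E 0.502, C 0.479, A 0.343, B 0.051.
The surplus seats go to F, D, E.

A 7, B 5, C 2, D 2, E 3, F 4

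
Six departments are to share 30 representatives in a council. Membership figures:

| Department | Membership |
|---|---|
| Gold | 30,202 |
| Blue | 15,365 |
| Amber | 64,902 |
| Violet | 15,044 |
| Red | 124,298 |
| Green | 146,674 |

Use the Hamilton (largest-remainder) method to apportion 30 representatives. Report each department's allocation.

Total 396485; standard divisor 396485/30 ≈ 13216.167.
Standard quotas: Gold 2.2852, Blue 1.1626, Amber 4.9108, Violet 1.1383, Red 9.4050, Green 11.0981.
Lower quotas: Gold 2, Blue 1, Amber 4, Violet 1, Red 9, Green 11 (sum 28, leaving 2 seats).
Remainders in descending order: Amber 0.9108, Red 0.4050, Gold 0.2852, Blue 0.1626, Violet 0.1383, Green 0.0981.
The surplus seats go to Amber, Red.

Gold 2, Blue 1, Amber 5, Violet 1, Red 10, Green 11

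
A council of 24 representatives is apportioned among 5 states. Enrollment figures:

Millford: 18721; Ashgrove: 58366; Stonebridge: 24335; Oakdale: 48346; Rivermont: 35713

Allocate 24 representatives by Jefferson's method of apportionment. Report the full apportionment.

Standard divisor 185481/24 ≈ 7728.375; standard quotas: Millford 2.422, Ashgrove 7.552, Stonebridge 3.149, Oakdale 6.256, Rivermont 4.621.
Rounding down gives 2, 7, 3, 6, 4 = 22 seats, so the divisor must be adjusted.
With modified divisor 7000: modified quotas Millford 2.674, Ashgrove 8.338, Stonebridge 3.476, Oakdale 6.907, Rivermont 5.102.
Rounding down: Millford 2, Ashgrove 8, Stonebridge 3, Oakdale 6, Rivermont 5 (total 24).

Millford=2, Ashgrove=8, Stonebridge=3, Oakdale=6, Rivermont=5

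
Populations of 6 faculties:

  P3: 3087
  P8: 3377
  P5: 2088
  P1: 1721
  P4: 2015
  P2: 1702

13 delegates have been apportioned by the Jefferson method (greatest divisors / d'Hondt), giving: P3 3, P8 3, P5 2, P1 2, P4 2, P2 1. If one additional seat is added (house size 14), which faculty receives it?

Priority for the next seat is population ÷ (current seats + 1).
Priorities: P3 771.750, P8 844.250, P5 696.000, P1 573.667, P4 671.667, P2 851.000.
Highest priority: P2.

P2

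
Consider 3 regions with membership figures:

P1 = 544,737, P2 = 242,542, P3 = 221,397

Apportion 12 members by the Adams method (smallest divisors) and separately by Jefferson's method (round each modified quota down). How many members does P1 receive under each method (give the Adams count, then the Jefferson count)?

6 and 7

Adams: P1 6, P2 3, P3 3.
Jefferson: P1 7, P2 3, P3 2.
P1 gets 6 under Adams and 7 under Jefferson.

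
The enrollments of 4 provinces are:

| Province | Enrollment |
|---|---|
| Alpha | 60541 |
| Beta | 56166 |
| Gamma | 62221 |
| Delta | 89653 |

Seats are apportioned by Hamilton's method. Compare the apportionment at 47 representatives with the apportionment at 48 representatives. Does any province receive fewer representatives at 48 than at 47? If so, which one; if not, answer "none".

At 47 seats: Alpha 10, Beta 10, Gamma 11, Delta 16.
At 48 seats: Alpha 11, Beta 10, Gamma 11, Delta 16.
No province's allocation decreased.

none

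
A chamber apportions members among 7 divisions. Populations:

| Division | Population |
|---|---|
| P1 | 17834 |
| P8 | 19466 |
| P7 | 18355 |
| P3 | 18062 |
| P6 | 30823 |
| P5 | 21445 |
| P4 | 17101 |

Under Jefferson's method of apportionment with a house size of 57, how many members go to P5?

Standard divisor 143086/57 ≈ 2510.281; standard quotas: P1 7.104, P8 7.755, P7 7.312, P3 7.195, P6 12.279, P5 8.543, P4 6.812.
Rounding down gives 7, 7, 7, 7, 12, 8, 6 = 54 seats, so the divisor must be adjusted.
With modified divisor 2377: modified quotas P1 7.503, P8 8.189, P7 7.722, P3 7.599, P6 12.967, P5 9.022, P4 7.194.
Rounding down: P1 7, P8 8, P7 7, P3 7, P6 12, P5 9, P4 7 (total 57).
P5 receives 9.

9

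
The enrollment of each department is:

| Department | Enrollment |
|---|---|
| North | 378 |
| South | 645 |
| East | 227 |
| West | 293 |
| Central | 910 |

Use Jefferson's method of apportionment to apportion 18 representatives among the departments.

North 3, South 5, East 1, West 2, Central 7

Standard divisor 2453/18 ≈ 136.278; standard quotas: North 2.774, South 4.733, East 1.666, West 2.150, Central 6.678.
Rounding down gives 2, 4, 1, 2, 6 = 15 seats, so the divisor must be adjusted.
With modified divisor 120: modified quotas North 3.150, South 5.375, East 1.892, West 2.442, Central 7.583.
Rounding down: North 3, South 5, East 1, West 2, Central 7 (total 18).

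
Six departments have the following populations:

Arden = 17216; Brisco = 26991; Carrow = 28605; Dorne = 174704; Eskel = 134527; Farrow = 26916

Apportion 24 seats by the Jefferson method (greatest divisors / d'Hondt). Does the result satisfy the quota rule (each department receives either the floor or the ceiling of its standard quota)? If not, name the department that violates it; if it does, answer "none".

Standard quotas: Arden 1.010, Brisco 1.584, Carrow 1.679, Dorne 10.253, Eskel 7.895, Farrow 1.580.
Jefferson allocation: Arden 1, Brisco 1, Carrow 1, Dorne 11, Eskel 9, Farrow 1.
Eskel has quota 7.895 (lower 7, upper 8) but receives 9 — outside the quota interval.

Eskel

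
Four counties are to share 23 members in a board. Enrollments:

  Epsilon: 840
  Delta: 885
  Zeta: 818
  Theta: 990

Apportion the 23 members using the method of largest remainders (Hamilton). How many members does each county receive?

Epsilon=6; Delta=6; Zeta=5; Theta=6

Total 3533; standard divisor 3533/23 ≈ 153.609.
Standard quotas: Epsilon 5.468, Delta 5.761, Zeta 5.325, Theta 6.445.
Lower quotas: Epsilon 5, Delta 5, Zeta 5, Theta 6 (sum 21, leaving 2 seats).
Remainders in descending order: Delta 0.761, Epsilon 0.468, Theta 0.445, Zeta 0.325.
The surplus seats go to Delta, Epsilon.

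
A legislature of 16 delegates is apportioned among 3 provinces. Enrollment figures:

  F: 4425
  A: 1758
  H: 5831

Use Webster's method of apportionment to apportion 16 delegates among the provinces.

Standard divisor 12014/16 ≈ 750.875; standard quotas: F 5.893, A 2.341, H 7.766.
Rounding to the nearest integer gives F 6, A 2, H 8 — total 16, matching the house size, so no adjustment is needed.

F=6, A=2, H=8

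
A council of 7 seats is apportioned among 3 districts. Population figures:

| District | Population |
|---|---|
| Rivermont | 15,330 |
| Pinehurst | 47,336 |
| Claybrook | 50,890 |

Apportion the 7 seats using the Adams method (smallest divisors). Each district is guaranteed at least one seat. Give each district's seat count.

Rivermont=1, Pinehurst=3, Claybrook=3

Standard divisor 113556/7 ≈ 16222.286; standard quotas: Rivermont 0.945, Pinehurst 2.918, Claybrook 3.137.
Rounding up gives 1, 3, 4 = 8 seats, so the divisor must be adjusted.
With modified divisor 20300: modified quotas Rivermont 0.755, Pinehurst 2.332, Claybrook 2.507.
Rounding up: Rivermont 1, Pinehurst 3, Claybrook 3 (total 7).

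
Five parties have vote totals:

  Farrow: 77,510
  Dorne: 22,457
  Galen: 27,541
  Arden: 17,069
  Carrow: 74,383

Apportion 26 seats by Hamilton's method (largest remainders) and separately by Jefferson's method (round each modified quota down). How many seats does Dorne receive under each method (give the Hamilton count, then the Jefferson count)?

Hamilton: Farrow 9, Dorne 3, Galen 3, Arden 2, Carrow 9.
Jefferson: Farrow 10, Dorne 2, Galen 3, Arden 2, Carrow 9.
Dorne gets 3 under Hamilton and 2 under Jefferson.

3 and 2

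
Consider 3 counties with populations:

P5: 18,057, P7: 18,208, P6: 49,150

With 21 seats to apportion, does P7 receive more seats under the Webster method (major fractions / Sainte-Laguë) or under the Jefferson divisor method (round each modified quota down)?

Webster

Webster: P5 4, P7 5, P6 12.
Jefferson: P5 4, P7 4, P6 13.
P7 gets 5 under Webster and 4 under Jefferson.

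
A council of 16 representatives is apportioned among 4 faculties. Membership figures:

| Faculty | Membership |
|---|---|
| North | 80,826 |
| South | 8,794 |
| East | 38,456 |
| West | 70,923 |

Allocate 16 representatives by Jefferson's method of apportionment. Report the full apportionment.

Standard divisor 198999/16 ≈ 12437.438; standard quotas: North 6.499, South 0.707, East 3.092, West 5.702.
Rounding down gives 6, 0, 3, 5 = 14 seats, so the divisor must be adjusted.
With modified divisor 10800: modified quotas North 7.484, South 0.814, East 3.561, West 6.567.
Rounding down: North 7, South 0, East 3, West 6 (total 16).

North 7, South 0, East 3, West 6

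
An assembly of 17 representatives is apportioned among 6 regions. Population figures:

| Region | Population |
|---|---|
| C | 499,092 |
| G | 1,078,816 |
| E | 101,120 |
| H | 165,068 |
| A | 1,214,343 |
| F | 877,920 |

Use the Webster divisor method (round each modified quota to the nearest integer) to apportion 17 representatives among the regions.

Standard divisor 3936359/17 ≈ 231550.529; standard quotas: C 2.155, G 4.659, E 0.437, H 0.713, A 5.244, F 3.791.
Rounding to the nearest integer gives C 2, G 5, E 0, H 1, A 5, F 4 — total 17, matching the house size, so no adjustment is needed.

C=2, G=5, E=0, H=1, A=5, F=4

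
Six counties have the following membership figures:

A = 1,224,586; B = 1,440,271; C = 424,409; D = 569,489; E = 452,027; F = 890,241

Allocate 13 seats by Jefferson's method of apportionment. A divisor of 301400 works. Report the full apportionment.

A=4, B=4, C=1, D=1, E=1, F=2

With modified divisor 301400: modified quotas A 4.063, B 4.779, C 1.408, D 1.889, E 1.500, F 2.954.
Rounding down: A 4, B 4, C 1, D 1, E 1, F 2 (total 13).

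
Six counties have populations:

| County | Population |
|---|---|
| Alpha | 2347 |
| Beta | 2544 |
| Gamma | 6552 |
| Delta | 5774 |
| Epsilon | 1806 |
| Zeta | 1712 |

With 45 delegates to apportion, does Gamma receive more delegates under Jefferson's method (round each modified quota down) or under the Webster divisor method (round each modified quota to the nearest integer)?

Jefferson: Alpha 5, Beta 5, Gamma 15, Delta 13, Epsilon 4, Zeta 3.
Webster: Alpha 5, Beta 6, Gamma 14, Delta 12, Epsilon 4, Zeta 4.
Gamma gets 15 under Jefferson and 14 under Webster.

Jefferson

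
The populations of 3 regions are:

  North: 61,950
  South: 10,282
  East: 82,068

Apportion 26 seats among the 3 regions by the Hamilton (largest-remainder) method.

Total 154300; standard divisor 154300/26 ≈ 5934.615.
Standard quotas: North 10.4388, South 1.7325, East 13.8287.
Lower quotas: North 10, South 1, East 13 (sum 24, leaving 2 seats).
Remainders in descending order: East 0.8287, South 0.7325, North 0.4388.
The surplus seats go to East, South.

North: 10, South: 2, East: 14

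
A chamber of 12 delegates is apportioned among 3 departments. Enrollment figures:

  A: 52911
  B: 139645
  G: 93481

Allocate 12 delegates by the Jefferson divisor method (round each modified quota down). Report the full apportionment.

A 2, B 6, G 4

Standard divisor 286037/12 ≈ 23836.417; standard quotas: A 2.220, B 5.858, G 3.922.
Rounding down gives 2, 5, 3 = 10 seats, so the divisor must be adjusted.
With modified divisor 21600: modified quotas A 2.450, B 6.465, G 4.328.
Rounding down: A 2, B 6, G 4 (total 12).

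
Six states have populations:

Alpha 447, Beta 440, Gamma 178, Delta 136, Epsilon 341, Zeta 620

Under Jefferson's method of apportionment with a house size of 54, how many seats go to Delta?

3

Standard divisor 2162/54 ≈ 40.037; standard quotas: Alpha 11.165, Beta 10.990, Gamma 4.446, Delta 3.397, Epsilon 8.517, Zeta 15.486.
Rounding down gives 11, 10, 4, 3, 8, 15 = 51 seats, so the divisor must be adjusted.
With modified divisor 37.6: modified quotas Alpha 11.888, Beta 11.702, Gamma 4.734, Delta 3.617, Epsilon 9.069, Zeta 16.489.
Rounding down: Alpha 11, Beta 11, Gamma 4, Delta 3, Epsilon 9, Zeta 16 (total 54).
Delta receives 3.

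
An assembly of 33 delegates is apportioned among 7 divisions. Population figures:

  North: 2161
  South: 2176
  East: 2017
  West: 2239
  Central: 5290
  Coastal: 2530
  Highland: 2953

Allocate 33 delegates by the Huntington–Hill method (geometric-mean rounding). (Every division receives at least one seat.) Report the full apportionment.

North: 4; South: 4; East: 3; West: 4; Central: 9; Coastal: 4; Highland: 5

With divisor 603: modified quotas North 3.584, South 3.609, East 3.345, West 3.713, Central 8.773, Coastal 4.196, Highland 4.897.
Geometric-mean thresholds: North √(3·4)=3.464, South √(3·4)=3.464, East √(3·4)=3.464, West √(3·4)=3.464, Central √(8·9)=8.485, Coastal √(4·5)=4.472, Highland √(4·5)=4.472.
Each quota rounded against its threshold gives North 4, South 4, East 3, West 4, Central 9, Coastal 4, Highland 5 (total 33).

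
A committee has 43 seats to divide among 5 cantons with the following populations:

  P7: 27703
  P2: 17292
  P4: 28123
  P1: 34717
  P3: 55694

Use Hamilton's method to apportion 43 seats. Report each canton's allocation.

Total 163529; standard divisor 163529/43 = 3803.
Standard quotas: P7 7.2845, P2 4.5469, P4 7.3950, P1 9.1288, P3 14.6448.
Lower quotas: P7 7, P2 4, P4 7, P1 9, P3 14 (sum 41, leaving 2 seats).
Remainders in descending order: P3 0.6448, P2 0.5469, P4 0.3950, P7 0.2845, P1 0.1288.
Largest remainders: P3, P2 receive the extra seats.

P7 7, P2 5, P4 7, P1 9, P3 15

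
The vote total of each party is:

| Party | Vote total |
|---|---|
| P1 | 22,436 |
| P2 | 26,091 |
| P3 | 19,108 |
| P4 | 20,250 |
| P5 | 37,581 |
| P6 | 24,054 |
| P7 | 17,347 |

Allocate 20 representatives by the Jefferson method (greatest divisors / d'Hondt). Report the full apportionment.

P1=3, P2=3, P3=2, P4=2, P5=5, P6=3, P7=2

Standard divisor 166867/20 ≈ 8343.35; standard quotas: P1 2.689, P2 3.127, P3 2.290, P4 2.427, P5 4.504, P6 2.883, P7 2.079.
Rounding down gives 2, 3, 2, 2, 4, 2, 2 = 17 seats, so the divisor must be adjusted.
With modified divisor 7100: modified quotas P1 3.160, P2 3.675, P3 2.691, P4 2.852, P5 5.293, P6 3.388, P7 2.443.
Rounding down: P1 3, P2 3, P3 2, P4 2, P5 5, P6 3, P7 2 (total 20).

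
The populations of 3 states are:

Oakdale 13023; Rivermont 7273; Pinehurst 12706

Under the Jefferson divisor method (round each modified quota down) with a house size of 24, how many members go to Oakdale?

10

Standard divisor 33002/24 ≈ 1375.083; standard quotas: Oakdale 9.471, Rivermont 5.289, Pinehurst 9.240.
Rounding down gives 9, 5, 9 = 23 seats, so the divisor must be adjusted.
With modified divisor 1290: modified quotas Oakdale 10.095, Rivermont 5.638, Pinehurst 9.850.
Rounding down: Oakdale 10, Rivermont 5, Pinehurst 9 (total 24).
Oakdale receives 10.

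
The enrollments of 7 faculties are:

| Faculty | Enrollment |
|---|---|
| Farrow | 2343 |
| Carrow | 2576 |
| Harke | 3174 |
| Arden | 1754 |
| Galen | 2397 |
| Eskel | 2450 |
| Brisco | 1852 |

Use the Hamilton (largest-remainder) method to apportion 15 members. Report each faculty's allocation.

Farrow: 2, Carrow: 2, Harke: 3, Arden: 2, Galen: 2, Eskel: 2, Brisco: 2

Total 16546; standard divisor 16546/15 ≈ 1103.067.
Standard quotas: Farrow 2.124, Carrow 2.335, Harke 2.877, Arden 1.590, Galen 2.173, Eskel 2.221, Brisco 1.679.
Lower quotas: Farrow 2, Carrow 2, Harke 2, Arden 1, Galen 2, Eskel 2, Brisco 1 (sum 12, leaving 3 seats).
Remainders in descending order: Harke 0.877, Brisco 0.679, Arden 0.590, Carrow 0.335, Eskel 0.221, Galen 0.173, Farrow 0.124.
Largest remainders: Harke, Brisco, Arden receive the extra seats.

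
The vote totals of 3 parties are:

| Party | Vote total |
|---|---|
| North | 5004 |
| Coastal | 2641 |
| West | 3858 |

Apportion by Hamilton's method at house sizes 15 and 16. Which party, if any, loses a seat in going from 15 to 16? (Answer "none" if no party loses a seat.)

none

At 15 seats: North 7, Coastal 3, West 5.
At 16 seats: North 7, Coastal 4, West 5.
No party's allocation decreased.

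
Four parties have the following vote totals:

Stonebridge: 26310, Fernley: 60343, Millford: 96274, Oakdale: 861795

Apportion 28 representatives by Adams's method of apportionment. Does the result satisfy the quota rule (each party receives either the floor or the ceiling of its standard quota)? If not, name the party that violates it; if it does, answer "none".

Oakdale

Standard quotas: Stonebridge 0.705, Fernley 1.617, Millford 2.580, Oakdale 23.097.
Adams allocation: Stonebridge 1, Fernley 2, Millford 3, Oakdale 22.
Oakdale has quota 23.097 (lower 23, upper 24) but receives 22 — outside the quota interval.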